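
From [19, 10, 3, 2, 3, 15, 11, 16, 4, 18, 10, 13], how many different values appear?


List all unique values:
Distinct values: [2, 3, 4, 10, 11, 13, 15, 16, 18, 19]
Count = 10
Final answer: 10


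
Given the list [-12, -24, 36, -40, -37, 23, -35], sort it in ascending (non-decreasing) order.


Original list: [-12, -24, 36, -40, -37, 23, -35]
Repeatedly take the smallest remaining element:
  Remaining [-12, -24, 36, -40, -37, 23, -35] -> smallest is -40
  Remaining [-12, -24, 36, -37, 23, -35] -> smallest is -37
  Remaining [-12, -24, 36, 23, -35] -> smallest is -35
  Remaining [-12, -24, 36, 23] -> smallest is -24
  Remaining [-12, 36, 23] -> smallest is -12
  Remaining [36, 23] -> smallest is 23
  Remaining [36] -> smallest is 36
Collecting the picks in order gives the sorted list.
Final answer: [-40, -37, -35, -24, -12, 23, 36]


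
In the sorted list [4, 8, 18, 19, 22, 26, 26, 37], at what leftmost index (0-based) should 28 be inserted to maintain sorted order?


List is sorted: [4, 8, 18, 19, 22, 26, 26, 37]
We need the leftmost position where 28 can be inserted, i.e. the first index whose element is >= 28 (or the end of the list if none is).
Binary search with low=0, high=8 (0-based indices):
  low=0, high=8, mid=4: a[4]=22 < 28, so low = 5
  low=5, high=8, mid=6: a[6]=26 < 28, so low = 7
  low=7, high=8, mid=7: a[7]=37 >= 28, so high = 7
Now low = high = 7, so the insertion index is 7.
Final answer: 7


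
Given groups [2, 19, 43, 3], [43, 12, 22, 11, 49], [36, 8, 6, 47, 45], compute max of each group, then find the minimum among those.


Find max of each group:
  Group 1: [2, 19, 43, 3] -> max = 43
  Group 2: [43, 12, 22, 11, 49] -> max = 49
  Group 3: [36, 8, 6, 47, 45] -> max = 47
Maxes: [43, 49, 47]
Minimum of maxes = 43
Final answer: 43


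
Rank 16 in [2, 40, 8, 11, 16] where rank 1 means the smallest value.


Sort ascending: [2, 8, 11, 16, 40]
Find 16 in the sorted list.
16 is at position 4 (1-indexed).
Final answer: 4


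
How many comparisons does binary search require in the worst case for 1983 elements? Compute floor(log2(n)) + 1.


Binary search halves the search space each step.
Maximum comparisons = floor(log2(1983)) + 1
log2(1983) = 10.9535
floor(log2(1983)) = 10, so 10 + 1 = 11
Final answer: 11


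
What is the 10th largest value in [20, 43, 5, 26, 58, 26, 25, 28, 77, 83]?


Sort descending: [83, 77, 58, 43, 28, 26, 26, 25, 20, 5]
The 10th element (1-indexed) is at index 9.
Value = 5
Final answer: 5


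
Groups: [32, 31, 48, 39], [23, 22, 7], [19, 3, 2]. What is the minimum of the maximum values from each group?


Find max of each group:
  Group 1: [32, 31, 48, 39] -> max = 48
  Group 2: [23, 22, 7] -> max = 23
  Group 3: [19, 3, 2] -> max = 19
Maxes: [48, 23, 19]
Minimum of maxes = 19
Final answer: 19


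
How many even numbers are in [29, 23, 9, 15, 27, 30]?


Check each element:
  29 is odd
  23 is odd
  9 is odd
  15 is odd
  27 is odd
  30 is even
Evens: [30]
Count of evens = 1
Final answer: 1


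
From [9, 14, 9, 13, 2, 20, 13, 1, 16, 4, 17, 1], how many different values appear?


List all unique values:
Distinct values: [1, 2, 4, 9, 13, 14, 16, 17, 20]
Count = 9
Final answer: 9


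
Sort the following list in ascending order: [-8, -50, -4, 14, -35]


Original list: [-8, -50, -4, 14, -35]
Repeatedly take the smallest remaining element:
  Remaining [-8, -50, -4, 14, -35] -> smallest is -50
  Remaining [-8, -4, 14, -35] -> smallest is -35
  Remaining [-8, -4, 14] -> smallest is -8
  Remaining [-4, 14] -> smallest is -4
  Remaining [14] -> smallest is 14
Collecting the picks in order gives the sorted list.
Final answer: [-50, -35, -8, -4, 14]


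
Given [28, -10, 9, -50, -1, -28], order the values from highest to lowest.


Original list: [28, -10, 9, -50, -1, -28]
Repeatedly take the largest remaining element:
  Remaining [28, -10, 9, -50, -1, -28] -> largest is 28
  Remaining [-10, 9, -50, -1, -28] -> largest is 9
  Remaining [-10, -50, -1, -28] -> largest is -1
  Remaining [-10, -50, -28] -> largest is -10
  Remaining [-50, -28] -> largest is -28
  Remaining [-50] -> largest is -50
Collecting the picks in order gives the descending list.
Final answer: [28, 9, -1, -10, -28, -50]


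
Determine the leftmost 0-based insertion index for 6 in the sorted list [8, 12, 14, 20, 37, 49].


List is sorted: [8, 12, 14, 20, 37, 49]
We need the leftmost position where 6 can be inserted, i.e. the first index whose element is >= 6 (or the end of the list if none is).
Binary search with low=0, high=6 (0-based indices):
  low=0, high=6, mid=3: a[3]=20 >= 6, so high = 3
  low=0, high=3, mid=1: a[1]=12 >= 6, so high = 1
  low=0, high=1, mid=0: a[0]=8 >= 6, so high = 0
Now low = high = 0, so the insertion index is 0.
Final answer: 0


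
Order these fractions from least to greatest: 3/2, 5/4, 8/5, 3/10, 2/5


Convert to decimal for comparison:
  3/2 = 1.5
  5/4 = 1.25
  8/5 = 1.6
  3/10 = 0.3
  2/5 = 0.4
Decimals in increasing order: 0.3 < 0.4 < 1.25 < 1.5 < 1.6
Writing each back as its fraction gives the sorted order.
Final answer: 3/10, 2/5, 5/4, 3/2, 8/5


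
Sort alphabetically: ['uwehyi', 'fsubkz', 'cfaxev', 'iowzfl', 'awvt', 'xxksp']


Compare strings character by character (the first differing letter decides):
  'awvt' < 'cfaxev' since 'a' < 'c' at position 1
  'cfaxev' < 'fsubkz' since 'c' < 'f' at position 1
  'fsubkz' < 'iowzfl' since 'f' < 'i' at position 1
  'iowzfl' < 'uwehyi' since 'i' < 'u' at position 1
  'uwehyi' < 'xxksp' since 'u' < 'x' at position 1
Chaining these comparisons gives the alphabetical order.
Final answer: ['awvt', 'cfaxev', 'fsubkz', 'iowzfl', 'uwehyi', 'xxksp']


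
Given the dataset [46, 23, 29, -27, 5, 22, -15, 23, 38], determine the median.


First, sort the list: [-27, -15, 5, 22, 23, 23, 29, 38, 46]
The list has 9 elements (odd count).
The middle index is 4 (0-based), and the element there is 23.
Final answer: 23


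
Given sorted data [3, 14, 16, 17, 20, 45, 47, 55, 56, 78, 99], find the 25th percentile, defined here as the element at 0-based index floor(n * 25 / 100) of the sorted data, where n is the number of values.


The dataset has n = 11 elements.
Index = floor(11 * 25 / 100) = floor(275 / 100) = floor(2.75) = 2
Counting from index 0 in the sorted data, the element at index 2 is 16.
Final answer: 16


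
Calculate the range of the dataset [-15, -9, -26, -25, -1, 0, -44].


Maximum value: 0
Minimum value: -44
Range = 0 - (-44) = 44
Final answer: 44


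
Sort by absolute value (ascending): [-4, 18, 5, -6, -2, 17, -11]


Compute absolute values:
  |-4| = 4
  |18| = 18
  |5| = 5
  |-6| = 6
  |-2| = 2
  |17| = 17
  |-11| = 11
Absolute values in increasing order: 2 < 4 < 5 < 6 < 11 < 17 < 18
Listing the original numbers in that order gives the answer.
Final answer: [-2, -4, 5, -6, -11, 17, 18]


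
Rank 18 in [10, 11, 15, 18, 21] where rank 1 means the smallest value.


Sort ascending: [10, 11, 15, 18, 21]
Find 18 in the sorted list.
18 is at position 4 (1-indexed).
Final answer: 4


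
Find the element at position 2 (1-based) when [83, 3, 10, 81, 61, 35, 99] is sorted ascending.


Sort ascending: [3, 10, 35, 61, 81, 83, 99]
The 2nd element (1-indexed) is at index 1.
Value = 10
Final answer: 10


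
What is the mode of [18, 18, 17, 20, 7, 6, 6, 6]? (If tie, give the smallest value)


Count the frequency of each value:
  6 appears 3 time(s)
  7 appears 1 time(s)
  17 appears 1 time(s)
  18 appears 2 time(s)
  20 appears 1 time(s)
Maximum frequency is 3.
Only 6 reaches that frequency, so it is the mode.
Final answer: 6


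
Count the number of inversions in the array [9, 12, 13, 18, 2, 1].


For each element, count the later elements that are smaller than it:
  9 (index 0): smaller elements after it = [2, 1] -> 2
  12 (index 1): smaller elements after it = [2, 1] -> 2
  13 (index 2): smaller elements after it = [2, 1] -> 2
  18 (index 3): smaller elements after it = [2, 1] -> 2
  2 (index 4): smaller elements after it = [1] -> 1
Total inversions = 2 + 2 + 2 + 2 + 1 = 9
Final answer: 9


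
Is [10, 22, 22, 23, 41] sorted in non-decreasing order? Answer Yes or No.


Check consecutive pairs:
  10 <= 22? True
  22 <= 22? True
  22 <= 23? True
  23 <= 41? True
Every consecutive pair is in order, so the list is non-decreasing.
Final answer: Yes


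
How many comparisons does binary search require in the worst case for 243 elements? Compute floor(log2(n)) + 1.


Binary search halves the search space each step.
Maximum comparisons = floor(log2(243)) + 1
log2(243) = 7.9248
floor(log2(243)) = 7, so 7 + 1 = 8
Final answer: 8


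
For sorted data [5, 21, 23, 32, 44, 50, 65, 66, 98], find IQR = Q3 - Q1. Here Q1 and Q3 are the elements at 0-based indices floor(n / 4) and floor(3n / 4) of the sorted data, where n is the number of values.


The data has n = 9 elements.
Q1 index = floor(9 / 4) = floor(2.25) = 2; Q3 index = floor(3 * 9 / 4) = floor(6.75) = 6
Q1 = element at index 2 = 23
Q3 = element at index 6 = 65
IQR = 65 - 23 = 42
Final answer: 42


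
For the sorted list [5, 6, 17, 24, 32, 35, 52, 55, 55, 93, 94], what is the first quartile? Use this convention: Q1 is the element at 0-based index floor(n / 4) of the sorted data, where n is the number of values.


The list has n = 11 elements.
Q1 index = floor(11 / 4) = floor(2.75) = 2
Counting from index 0 in the sorted data, the element at index 2 is 17.
Final answer: 17


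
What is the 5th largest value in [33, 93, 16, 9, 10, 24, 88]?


Sort descending: [93, 88, 33, 24, 16, 10, 9]
The 5th element (1-indexed) is at index 4.
Value = 16
Final answer: 16


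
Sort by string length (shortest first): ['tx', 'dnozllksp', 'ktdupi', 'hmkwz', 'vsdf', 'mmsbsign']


Compute lengths:
  'tx' has length 2
  'dnozllksp' has length 9
  'ktdupi' has length 6
  'hmkwz' has length 5
  'vsdf' has length 4
  'mmsbsign' has length 8
Lengths in increasing order: 2 < 4 < 5 < 6 < 8 < 9
Listing the words in that order gives the answer.
Final answer: ['tx', 'vsdf', 'hmkwz', 'ktdupi', 'mmsbsign', 'dnozllksp']


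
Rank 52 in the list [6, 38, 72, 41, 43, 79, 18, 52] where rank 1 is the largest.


Sort descending: [79, 72, 52, 43, 41, 38, 18, 6]
Find 52 in the sorted list.
52 is at position 3.
Final answer: 3


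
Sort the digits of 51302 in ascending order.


The number 51302 has digits: 5, 1, 3, 0, 2
Sorted: 0, 1, 2, 3, 5
Joining the sorted digits gives the result.
Final answer: 01235


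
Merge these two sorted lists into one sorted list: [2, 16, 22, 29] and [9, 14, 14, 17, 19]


List A: [2, 16, 22, 29]
List B: [9, 14, 14, 17, 19]
Repeatedly compare the front elements and take the smaller:
  2 vs 9 -> take 2
  16 vs 9 -> take 9
  16 vs 14 -> take 14
  16 vs 14 -> take 14
  16 vs 17 -> take 16
  22 vs 17 -> take 17
  22 vs 19 -> take 19
  B is exhausted; append the rest of A: [22, 29]
Final answer: [2, 9, 14, 14, 16, 17, 19, 22, 29]


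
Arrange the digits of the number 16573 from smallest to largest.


The number 16573 has digits: 1, 6, 5, 7, 3
Sorted: 1, 3, 5, 6, 7
Joining the sorted digits gives the result.
Final answer: 13567


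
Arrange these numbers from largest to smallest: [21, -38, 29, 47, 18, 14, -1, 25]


Original list: [21, -38, 29, 47, 18, 14, -1, 25]
Repeatedly take the largest remaining element:
  Remaining [21, -38, 29, 47, 18, 14, -1, 25] -> largest is 47
  Remaining [21, -38, 29, 18, 14, -1, 25] -> largest is 29
  Remaining [21, -38, 18, 14, -1, 25] -> largest is 25
  Remaining [21, -38, 18, 14, -1] -> largest is 21
  Remaining [-38, 18, 14, -1] -> largest is 18
  Remaining [-38, 14, -1] -> largest is 14
  Remaining [-38, -1] -> largest is -1
  Remaining [-38] -> largest is -38
Collecting the picks in order gives the descending list.
Final answer: [47, 29, 25, 21, 18, 14, -1, -38]


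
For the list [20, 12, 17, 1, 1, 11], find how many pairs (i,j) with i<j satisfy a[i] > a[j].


For each element, count the later elements that are smaller than it:
  20 (index 0): smaller elements after it = [12, 17, 1, 1, 11] -> 5
  12 (index 1): smaller elements after it = [1, 1, 11] -> 3
  17 (index 2): smaller elements after it = [1, 1, 11] -> 3
  1 (index 3): smaller elements after it = [] -> 0
  1 (index 4): smaller elements after it = [] -> 0
Total inversions = 5 + 3 + 3 + 0 + 0 = 11
Final answer: 11


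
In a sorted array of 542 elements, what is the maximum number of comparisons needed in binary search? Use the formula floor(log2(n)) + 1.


Binary search halves the search space each step.
Maximum comparisons = floor(log2(542)) + 1
log2(542) = 9.0821
floor(log2(542)) = 9, so 9 + 1 = 10
Final answer: 10


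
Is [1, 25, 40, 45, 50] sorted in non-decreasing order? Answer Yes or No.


Check consecutive pairs:
  1 <= 25? True
  25 <= 40? True
  40 <= 45? True
  45 <= 50? True
Every consecutive pair is in order, so the list is non-decreasing.
Final answer: Yes


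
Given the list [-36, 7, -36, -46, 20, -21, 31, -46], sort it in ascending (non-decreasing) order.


Original list: [-36, 7, -36, -46, 20, -21, 31, -46]
Repeatedly take the smallest remaining element:
  Remaining [-36, 7, -36, -46, 20, -21, 31, -46] -> smallest is -46
  Remaining [-36, 7, -36, 20, -21, 31, -46] -> smallest is -46
  Remaining [-36, 7, -36, 20, -21, 31] -> smallest is -36
  Remaining [7, -36, 20, -21, 31] -> smallest is -36
  Remaining [7, 20, -21, 31] -> smallest is -21
  Remaining [7, 20, 31] -> smallest is 7
  Remaining [20, 31] -> smallest is 20
  Remaining [31] -> smallest is 31
Collecting the picks in order gives the sorted list.
Final answer: [-46, -46, -36, -36, -21, 7, 20, 31]


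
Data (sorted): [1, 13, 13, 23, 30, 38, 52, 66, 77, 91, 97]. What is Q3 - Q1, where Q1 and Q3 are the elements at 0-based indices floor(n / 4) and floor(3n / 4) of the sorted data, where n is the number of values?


The data has n = 11 elements.
Q1 index = floor(11 / 4) = floor(2.75) = 2; Q3 index = floor(3 * 11 / 4) = floor(8.25) = 8
Q1 = element at index 2 = 13
Q3 = element at index 8 = 77
IQR = 77 - 13 = 64
Final answer: 64


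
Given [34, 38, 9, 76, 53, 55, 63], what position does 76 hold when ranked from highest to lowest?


Sort descending: [76, 63, 55, 53, 38, 34, 9]
Find 76 in the sorted list.
76 is at position 1.
Final answer: 1


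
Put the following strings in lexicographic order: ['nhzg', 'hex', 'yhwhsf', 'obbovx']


Compare strings character by character (the first differing letter decides):
  'hex' < 'nhzg' since 'h' < 'n' at position 1
  'nhzg' < 'obbovx' since 'n' < 'o' at position 1
  'obbovx' < 'yhwhsf' since 'o' < 'y' at position 1
Chaining these comparisons gives the alphabetical order.
Final answer: ['hex', 'nhzg', 'obbovx', 'yhwhsf']


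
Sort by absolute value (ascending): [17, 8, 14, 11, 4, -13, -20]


Compute absolute values:
  |17| = 17
  |8| = 8
  |14| = 14
  |11| = 11
  |4| = 4
  |-13| = 13
  |-20| = 20
Absolute values in increasing order: 4 < 8 < 11 < 13 < 14 < 17 < 20
Listing the original numbers in that order gives the answer.
Final answer: [4, 8, 11, -13, 14, 17, -20]


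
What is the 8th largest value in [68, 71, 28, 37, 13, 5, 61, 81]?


Sort descending: [81, 71, 68, 61, 37, 28, 13, 5]
The 8th element (1-indexed) is at index 7.
Value = 5
Final answer: 5


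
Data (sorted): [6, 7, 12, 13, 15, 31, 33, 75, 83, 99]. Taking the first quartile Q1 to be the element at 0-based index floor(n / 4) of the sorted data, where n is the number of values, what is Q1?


The list has n = 10 elements.
Q1 index = floor(10 / 4) = floor(2.5) = 2
Counting from index 0 in the sorted data, the element at index 2 is 12.
Final answer: 12


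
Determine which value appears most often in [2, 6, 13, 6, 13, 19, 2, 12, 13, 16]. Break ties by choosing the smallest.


Count the frequency of each value:
  2 appears 2 time(s)
  6 appears 2 time(s)
  12 appears 1 time(s)
  13 appears 3 time(s)
  16 appears 1 time(s)
  19 appears 1 time(s)
Maximum frequency is 3.
Only 13 reaches that frequency, so it is the mode.
Final answer: 13


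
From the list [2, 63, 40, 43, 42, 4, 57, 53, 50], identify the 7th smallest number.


Sort ascending: [2, 4, 40, 42, 43, 50, 53, 57, 63]
The 7th element (1-indexed) is at index 6.
Value = 53
Final answer: 53


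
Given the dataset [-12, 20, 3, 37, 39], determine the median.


First, sort the list: [-12, 3, 20, 37, 39]
The list has 5 elements (odd count).
The middle index is 2 (0-based), and the element there is 20.
Final answer: 20


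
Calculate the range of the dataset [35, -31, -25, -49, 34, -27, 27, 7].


Maximum value: 35
Minimum value: -49
Range = 35 - (-49) = 84
Final answer: 84


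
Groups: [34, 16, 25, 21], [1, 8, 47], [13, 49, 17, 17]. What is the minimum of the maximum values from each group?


Find max of each group:
  Group 1: [34, 16, 25, 21] -> max = 34
  Group 2: [1, 8, 47] -> max = 47
  Group 3: [13, 49, 17, 17] -> max = 49
Maxes: [34, 47, 49]
Minimum of maxes = 34
Final answer: 34


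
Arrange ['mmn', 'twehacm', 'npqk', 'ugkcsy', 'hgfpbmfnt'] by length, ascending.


Compute lengths:
  'mmn' has length 3
  'twehacm' has length 7
  'npqk' has length 4
  'ugkcsy' has length 6
  'hgfpbmfnt' has length 9
Lengths in increasing order: 3 < 4 < 6 < 7 < 9
Listing the words in that order gives the answer.
Final answer: ['mmn', 'npqk', 'ugkcsy', 'twehacm', 'hgfpbmfnt']


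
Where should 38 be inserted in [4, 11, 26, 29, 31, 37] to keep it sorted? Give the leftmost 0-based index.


List is sorted: [4, 11, 26, 29, 31, 37]
We need the leftmost position where 38 can be inserted, i.e. the first index whose element is >= 38 (or the end of the list if none is).
Binary search with low=0, high=6 (0-based indices):
  low=0, high=6, mid=3: a[3]=29 < 38, so low = 4
  low=4, high=6, mid=5: a[5]=37 < 38, so low = 6
Now low = high = 6, so the insertion index is 6.
Final answer: 6


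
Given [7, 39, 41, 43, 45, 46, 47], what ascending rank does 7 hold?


Sort ascending: [7, 39, 41, 43, 45, 46, 47]
Find 7 in the sorted list.
7 is at position 1 (1-indexed).
Final answer: 1


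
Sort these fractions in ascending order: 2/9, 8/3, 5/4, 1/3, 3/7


Convert to decimal for comparison:
  2/9 = 0.2222
  8/3 = 2.6667
  5/4 = 1.25
  1/3 = 0.3333
  3/7 = 0.4286
Decimals in increasing order: 0.2222 < 0.3333 < 0.4286 < 1.25 < 2.6667
Writing each back as its fraction gives the sorted order.
Final answer: 2/9, 1/3, 3/7, 5/4, 8/3


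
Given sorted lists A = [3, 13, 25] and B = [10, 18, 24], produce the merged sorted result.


List A: [3, 13, 25]
List B: [10, 18, 24]
Repeatedly compare the front elements and take the smaller:
  3 vs 10 -> take 3
  13 vs 10 -> take 10
  13 vs 18 -> take 13
  25 vs 18 -> take 18
  25 vs 24 -> take 24
  B is exhausted; append the rest of A: [25]
Final answer: [3, 10, 13, 18, 24, 25]


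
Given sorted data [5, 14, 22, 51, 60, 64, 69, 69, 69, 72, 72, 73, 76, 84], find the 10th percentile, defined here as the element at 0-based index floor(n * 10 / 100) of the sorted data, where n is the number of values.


The dataset has n = 14 elements.
Index = floor(14 * 10 / 100) = floor(140 / 100) = floor(1.4) = 1
Counting from index 0 in the sorted data, the element at index 1 is 14.
Final answer: 14


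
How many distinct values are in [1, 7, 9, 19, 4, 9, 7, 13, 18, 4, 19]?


List all unique values:
Distinct values: [1, 4, 7, 9, 13, 18, 19]
Count = 7
Final answer: 7


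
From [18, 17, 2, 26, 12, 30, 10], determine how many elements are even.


Check each element:
  18 is even
  17 is odd
  2 is even
  26 is even
  12 is even
  30 is even
  10 is even
Evens: [18, 2, 26, 12, 30, 10]
Count of evens = 6
Final answer: 6


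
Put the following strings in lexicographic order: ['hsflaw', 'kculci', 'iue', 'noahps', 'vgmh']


Compare strings character by character (the first differing letter decides):
  'hsflaw' < 'iue' since 'h' < 'i' at position 1
  'iue' < 'kculci' since 'i' < 'k' at position 1
  'kculci' < 'noahps' since 'k' < 'n' at position 1
  'noahps' < 'vgmh' since 'n' < 'v' at position 1
Chaining these comparisons gives the alphabetical order.
Final answer: ['hsflaw', 'iue', 'kculci', 'noahps', 'vgmh']


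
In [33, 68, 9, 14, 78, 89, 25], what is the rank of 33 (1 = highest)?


Sort descending: [89, 78, 68, 33, 25, 14, 9]
Find 33 in the sorted list.
33 is at position 4.
Final answer: 4


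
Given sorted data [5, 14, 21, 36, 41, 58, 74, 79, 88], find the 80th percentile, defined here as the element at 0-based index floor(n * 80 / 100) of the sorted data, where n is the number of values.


The dataset has n = 9 elements.
Index = floor(9 * 80 / 100) = floor(720 / 100) = floor(7.2) = 7
Counting from index 0 in the sorted data, the element at index 7 is 79.
Final answer: 79


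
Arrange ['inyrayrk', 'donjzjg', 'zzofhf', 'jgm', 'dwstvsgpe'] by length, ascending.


Compute lengths:
  'inyrayrk' has length 8
  'donjzjg' has length 7
  'zzofhf' has length 6
  'jgm' has length 3
  'dwstvsgpe' has length 9
Lengths in increasing order: 3 < 6 < 7 < 8 < 9
Listing the words in that order gives the answer.
Final answer: ['jgm', 'zzofhf', 'donjzjg', 'inyrayrk', 'dwstvsgpe']


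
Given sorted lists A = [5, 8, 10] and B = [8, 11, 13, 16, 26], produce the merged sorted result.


List A: [5, 8, 10]
List B: [8, 11, 13, 16, 26]
Repeatedly compare the front elements and take the smaller:
  5 vs 8 -> take 5
  8 vs 8 -> take 8
  10 vs 8 -> take 8
  10 vs 11 -> take 10
  A is exhausted; append the rest of B: [11, 13, 16, 26]
Final answer: [5, 8, 8, 10, 11, 13, 16, 26]


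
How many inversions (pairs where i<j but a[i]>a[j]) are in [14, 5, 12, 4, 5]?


For each element, count the later elements that are smaller than it:
  14 (index 0): smaller elements after it = [5, 12, 4, 5] -> 4
  5 (index 1): smaller elements after it = [4] -> 1
  12 (index 2): smaller elements after it = [4, 5] -> 2
  4 (index 3): smaller elements after it = [] -> 0
Total inversions = 4 + 1 + 2 + 0 = 7
Final answer: 7


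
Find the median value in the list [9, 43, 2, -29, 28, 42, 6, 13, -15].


First, sort the list: [-29, -15, 2, 6, 9, 13, 28, 42, 43]
The list has 9 elements (odd count).
The middle index is 4 (0-based), and the element there is 9.
Final answer: 9


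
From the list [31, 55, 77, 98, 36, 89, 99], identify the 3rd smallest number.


Sort ascending: [31, 36, 55, 77, 89, 98, 99]
The 3rd element (1-indexed) is at index 2.
Value = 55
Final answer: 55


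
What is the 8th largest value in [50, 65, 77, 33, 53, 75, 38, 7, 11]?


Sort descending: [77, 75, 65, 53, 50, 38, 33, 11, 7]
The 8th element (1-indexed) is at index 7.
Value = 11
Final answer: 11


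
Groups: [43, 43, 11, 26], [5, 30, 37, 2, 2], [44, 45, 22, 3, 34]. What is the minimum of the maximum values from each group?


Find max of each group:
  Group 1: [43, 43, 11, 26] -> max = 43
  Group 2: [5, 30, 37, 2, 2] -> max = 37
  Group 3: [44, 45, 22, 3, 34] -> max = 45
Maxes: [43, 37, 45]
Minimum of maxes = 37
Final answer: 37


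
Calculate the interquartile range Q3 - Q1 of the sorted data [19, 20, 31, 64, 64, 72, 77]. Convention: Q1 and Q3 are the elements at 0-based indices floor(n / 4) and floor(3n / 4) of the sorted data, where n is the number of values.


The data has n = 7 elements.
Q1 index = floor(7 / 4) = floor(1.75) = 1; Q3 index = floor(3 * 7 / 4) = floor(5.25) = 5
Q1 = element at index 1 = 20
Q3 = element at index 5 = 72
IQR = 72 - 20 = 52
Final answer: 52


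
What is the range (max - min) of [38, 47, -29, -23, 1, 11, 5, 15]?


Maximum value: 47
Minimum value: -29
Range = 47 - (-29) = 76
Final answer: 76


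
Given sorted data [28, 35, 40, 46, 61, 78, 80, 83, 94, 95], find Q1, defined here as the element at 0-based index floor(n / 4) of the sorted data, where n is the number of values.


The list has n = 10 elements.
Q1 index = floor(10 / 4) = floor(2.5) = 2
Counting from index 0 in the sorted data, the element at index 2 is 40.
Final answer: 40


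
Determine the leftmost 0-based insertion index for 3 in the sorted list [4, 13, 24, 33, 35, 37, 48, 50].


List is sorted: [4, 13, 24, 33, 35, 37, 48, 50]
We need the leftmost position where 3 can be inserted, i.e. the first index whose element is >= 3 (or the end of the list if none is).
Binary search with low=0, high=8 (0-based indices):
  low=0, high=8, mid=4: a[4]=35 >= 3, so high = 4
  low=0, high=4, mid=2: a[2]=24 >= 3, so high = 2
  low=0, high=2, mid=1: a[1]=13 >= 3, so high = 1
  low=0, high=1, mid=0: a[0]=4 >= 3, so high = 0
Now low = high = 0, so the insertion index is 0.
Final answer: 0


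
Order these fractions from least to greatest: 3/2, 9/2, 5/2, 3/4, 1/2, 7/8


Convert to decimal for comparison:
  3/2 = 1.5
  9/2 = 4.5
  5/2 = 2.5
  3/4 = 0.75
  1/2 = 0.5
  7/8 = 0.875
Decimals in increasing order: 0.5 < 0.75 < 0.875 < 1.5 < 2.5 < 4.5
Writing each back as its fraction gives the sorted order.
Final answer: 1/2, 3/4, 7/8, 3/2, 5/2, 9/2


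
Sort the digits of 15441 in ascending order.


The number 15441 has digits: 1, 5, 4, 4, 1
Sorted: 1, 1, 4, 4, 5
Joining the sorted digits gives the result.
Final answer: 11445


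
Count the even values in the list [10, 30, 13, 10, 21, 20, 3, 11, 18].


Check each element:
  10 is even
  30 is even
  13 is odd
  10 is even
  21 is odd
  20 is even
  3 is odd
  11 is odd
  18 is even
Evens: [10, 30, 10, 20, 18]
Count of evens = 5
Final answer: 5


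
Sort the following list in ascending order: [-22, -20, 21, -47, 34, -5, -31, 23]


Original list: [-22, -20, 21, -47, 34, -5, -31, 23]
Repeatedly take the smallest remaining element:
  Remaining [-22, -20, 21, -47, 34, -5, -31, 23] -> smallest is -47
  Remaining [-22, -20, 21, 34, -5, -31, 23] -> smallest is -31
  Remaining [-22, -20, 21, 34, -5, 23] -> smallest is -22
  Remaining [-20, 21, 34, -5, 23] -> smallest is -20
  Remaining [21, 34, -5, 23] -> smallest is -5
  Remaining [21, 34, 23] -> smallest is 21
  Remaining [34, 23] -> smallest is 23
  Remaining [34] -> smallest is 34
Collecting the picks in order gives the sorted list.
Final answer: [-47, -31, -22, -20, -5, 21, 23, 34]


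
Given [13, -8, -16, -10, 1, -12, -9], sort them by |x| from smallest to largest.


Compute absolute values:
  |13| = 13
  |-8| = 8
  |-16| = 16
  |-10| = 10
  |1| = 1
  |-12| = 12
  |-9| = 9
Absolute values in increasing order: 1 < 8 < 9 < 10 < 12 < 13 < 16
Listing the original numbers in that order gives the answer.
Final answer: [1, -8, -9, -10, -12, 13, -16]


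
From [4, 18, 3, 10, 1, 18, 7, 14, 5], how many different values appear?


List all unique values:
Distinct values: [1, 3, 4, 5, 7, 10, 14, 18]
Count = 8
Final answer: 8


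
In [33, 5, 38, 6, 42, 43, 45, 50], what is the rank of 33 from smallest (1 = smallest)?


Sort ascending: [5, 6, 33, 38, 42, 43, 45, 50]
Find 33 in the sorted list.
33 is at position 3 (1-indexed).
Final answer: 3


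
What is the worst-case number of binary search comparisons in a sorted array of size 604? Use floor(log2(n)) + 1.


Binary search halves the search space each step.
Maximum comparisons = floor(log2(604)) + 1
log2(604) = 9.2384
floor(log2(604)) = 9, so 9 + 1 = 10
Final answer: 10


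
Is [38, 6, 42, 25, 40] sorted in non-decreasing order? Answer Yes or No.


Check consecutive pairs:
  38 <= 6? False
  6 <= 42? True
  42 <= 25? False
  25 <= 40? True
2 consecutive pair(s) are out of order, so the list is not sorted.
Final answer: No


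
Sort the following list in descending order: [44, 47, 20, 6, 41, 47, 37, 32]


Original list: [44, 47, 20, 6, 41, 47, 37, 32]
Repeatedly take the largest remaining element:
  Remaining [44, 47, 20, 6, 41, 47, 37, 32] -> largest is 47
  Remaining [44, 20, 6, 41, 47, 37, 32] -> largest is 47
  Remaining [44, 20, 6, 41, 37, 32] -> largest is 44
  Remaining [20, 6, 41, 37, 32] -> largest is 41
  Remaining [20, 6, 37, 32] -> largest is 37
  Remaining [20, 6, 32] -> largest is 32
  Remaining [20, 6] -> largest is 20
  Remaining [6] -> largest is 6
Collecting the picks in order gives the descending list.
Final answer: [47, 47, 44, 41, 37, 32, 20, 6]


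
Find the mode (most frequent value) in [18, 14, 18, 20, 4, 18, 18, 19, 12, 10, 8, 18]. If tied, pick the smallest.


Count the frequency of each value:
  4 appears 1 time(s)
  8 appears 1 time(s)
  10 appears 1 time(s)
  12 appears 1 time(s)
  14 appears 1 time(s)
  18 appears 5 time(s)
  19 appears 1 time(s)
  20 appears 1 time(s)
Maximum frequency is 5.
Only 18 reaches that frequency, so it is the mode.
Final answer: 18


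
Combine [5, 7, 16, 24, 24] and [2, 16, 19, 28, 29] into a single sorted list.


List A: [5, 7, 16, 24, 24]
List B: [2, 16, 19, 28, 29]
Repeatedly compare the front elements and take the smaller:
  5 vs 2 -> take 2
  5 vs 16 -> take 5
  7 vs 16 -> take 7
  16 vs 16 -> take 16
  24 vs 16 -> take 16
  24 vs 19 -> take 19
  24 vs 28 -> take 24
  24 vs 28 -> take 24
  A is exhausted; append the rest of B: [28, 29]
Final answer: [2, 5, 7, 16, 16, 19, 24, 24, 28, 29]


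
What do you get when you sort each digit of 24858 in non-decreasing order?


The number 24858 has digits: 2, 4, 8, 5, 8
Sorted: 2, 4, 5, 8, 8
Joining the sorted digits gives the result.
Final answer: 24588


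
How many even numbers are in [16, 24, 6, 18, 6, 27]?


Check each element:
  16 is even
  24 is even
  6 is even
  18 is even
  6 is even
  27 is odd
Evens: [16, 24, 6, 18, 6]
Count of evens = 5
Final answer: 5


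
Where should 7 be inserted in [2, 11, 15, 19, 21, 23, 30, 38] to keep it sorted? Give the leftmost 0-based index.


List is sorted: [2, 11, 15, 19, 21, 23, 30, 38]
We need the leftmost position where 7 can be inserted, i.e. the first index whose element is >= 7 (or the end of the list if none is).
Binary search with low=0, high=8 (0-based indices):
  low=0, high=8, mid=4: a[4]=21 >= 7, so high = 4
  low=0, high=4, mid=2: a[2]=15 >= 7, so high = 2
  low=0, high=2, mid=1: a[1]=11 >= 7, so high = 1
  low=0, high=1, mid=0: a[0]=2 < 7, so low = 1
Now low = high = 1, so the insertion index is 1.
Final answer: 1


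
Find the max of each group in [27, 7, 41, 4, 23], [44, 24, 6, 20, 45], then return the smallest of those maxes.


Find max of each group:
  Group 1: [27, 7, 41, 4, 23] -> max = 41
  Group 2: [44, 24, 6, 20, 45] -> max = 45
Maxes: [41, 45]
Minimum of maxes = 41
Final answer: 41


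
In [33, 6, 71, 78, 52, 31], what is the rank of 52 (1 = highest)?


Sort descending: [78, 71, 52, 33, 31, 6]
Find 52 in the sorted list.
52 is at position 3.
Final answer: 3


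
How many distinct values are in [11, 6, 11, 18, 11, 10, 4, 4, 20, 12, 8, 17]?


List all unique values:
Distinct values: [4, 6, 8, 10, 11, 12, 17, 18, 20]
Count = 9
Final answer: 9


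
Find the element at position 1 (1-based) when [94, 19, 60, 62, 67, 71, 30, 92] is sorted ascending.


Sort ascending: [19, 30, 60, 62, 67, 71, 92, 94]
The 1st element (1-indexed) is at index 0.
Value = 19
Final answer: 19


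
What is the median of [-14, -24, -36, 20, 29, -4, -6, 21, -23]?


First, sort the list: [-36, -24, -23, -14, -6, -4, 20, 21, 29]
The list has 9 elements (odd count).
The middle index is 4 (0-based), and the element there is -6.
Final answer: -6


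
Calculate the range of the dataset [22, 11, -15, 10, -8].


Maximum value: 22
Minimum value: -15
Range = 22 - (-15) = 37
Final answer: 37


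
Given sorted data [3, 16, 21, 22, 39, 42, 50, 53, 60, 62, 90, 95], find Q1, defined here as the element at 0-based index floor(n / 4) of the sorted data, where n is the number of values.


The list has n = 12 elements.
Q1 index = floor(12 / 4) = floor(3) = 3
Counting from index 0 in the sorted data, the element at index 3 is 22.
Final answer: 22


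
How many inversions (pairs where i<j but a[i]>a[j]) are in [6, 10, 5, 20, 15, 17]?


For each element, count the later elements that are smaller than it:
  6 (index 0): smaller elements after it = [5] -> 1
  10 (index 1): smaller elements after it = [5] -> 1
  5 (index 2): smaller elements after it = [] -> 0
  20 (index 3): smaller elements after it = [15, 17] -> 2
  15 (index 4): smaller elements after it = [] -> 0
Total inversions = 1 + 1 + 0 + 2 + 0 = 4
Final answer: 4


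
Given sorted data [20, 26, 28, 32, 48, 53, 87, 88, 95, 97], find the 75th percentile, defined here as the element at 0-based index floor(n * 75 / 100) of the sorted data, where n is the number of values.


The dataset has n = 10 elements.
Index = floor(10 * 75 / 100) = floor(750 / 100) = floor(7.5) = 7
Counting from index 0 in the sorted data, the element at index 7 is 88.
Final answer: 88


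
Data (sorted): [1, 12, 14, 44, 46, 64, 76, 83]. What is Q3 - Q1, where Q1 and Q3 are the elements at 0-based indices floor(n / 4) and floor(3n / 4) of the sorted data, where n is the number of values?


The data has n = 8 elements.
Q1 index = floor(8 / 4) = floor(2) = 2; Q3 index = floor(3 * 8 / 4) = floor(6) = 6
Q1 = element at index 2 = 14
Q3 = element at index 6 = 76
IQR = 76 - 14 = 62
Final answer: 62


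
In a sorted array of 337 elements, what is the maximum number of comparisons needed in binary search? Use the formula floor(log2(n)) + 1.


Binary search halves the search space each step.
Maximum comparisons = floor(log2(337)) + 1
log2(337) = 8.3966
floor(log2(337)) = 8, so 8 + 1 = 9
Final answer: 9


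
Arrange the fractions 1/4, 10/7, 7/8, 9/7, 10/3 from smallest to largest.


Convert to decimal for comparison:
  1/4 = 0.25
  10/7 = 1.4286
  7/8 = 0.875
  9/7 = 1.2857
  10/3 = 3.3333
Decimals in increasing order: 0.25 < 0.875 < 1.2857 < 1.4286 < 3.3333
Writing each back as its fraction gives the sorted order.
Final answer: 1/4, 7/8, 9/7, 10/7, 10/3


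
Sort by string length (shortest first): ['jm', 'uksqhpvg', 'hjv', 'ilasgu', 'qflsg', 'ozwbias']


Compute lengths:
  'jm' has length 2
  'uksqhpvg' has length 8
  'hjv' has length 3
  'ilasgu' has length 6
  'qflsg' has length 5
  'ozwbias' has length 7
Lengths in increasing order: 2 < 3 < 5 < 6 < 7 < 8
Listing the words in that order gives the answer.
Final answer: ['jm', 'hjv', 'qflsg', 'ilasgu', 'ozwbias', 'uksqhpvg']


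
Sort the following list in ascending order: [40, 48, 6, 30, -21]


Original list: [40, 48, 6, 30, -21]
Repeatedly take the smallest remaining element:
  Remaining [40, 48, 6, 30, -21] -> smallest is -21
  Remaining [40, 48, 6, 30] -> smallest is 6
  Remaining [40, 48, 30] -> smallest is 30
  Remaining [40, 48] -> smallest is 40
  Remaining [48] -> smallest is 48
Collecting the picks in order gives the sorted list.
Final answer: [-21, 6, 30, 40, 48]


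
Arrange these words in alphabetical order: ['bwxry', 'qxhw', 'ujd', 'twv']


Compare strings character by character (the first differing letter decides):
  'bwxry' < 'qxhw' since 'b' < 'q' at position 1
  'qxhw' < 'twv' since 'q' < 't' at position 1
  'twv' < 'ujd' since 't' < 'u' at position 1
Chaining these comparisons gives the alphabetical order.
Final answer: ['bwxry', 'qxhw', 'twv', 'ujd']


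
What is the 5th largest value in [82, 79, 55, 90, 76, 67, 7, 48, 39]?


Sort descending: [90, 82, 79, 76, 67, 55, 48, 39, 7]
The 5th element (1-indexed) is at index 4.
Value = 67
Final answer: 67


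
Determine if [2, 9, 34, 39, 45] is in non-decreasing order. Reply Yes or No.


Check consecutive pairs:
  2 <= 9? True
  9 <= 34? True
  34 <= 39? True
  39 <= 45? True
Every consecutive pair is in order, so the list is non-decreasing.
Final answer: Yes


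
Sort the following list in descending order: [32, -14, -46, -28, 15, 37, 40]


Original list: [32, -14, -46, -28, 15, 37, 40]
Repeatedly take the largest remaining element:
  Remaining [32, -14, -46, -28, 15, 37, 40] -> largest is 40
  Remaining [32, -14, -46, -28, 15, 37] -> largest is 37
  Remaining [32, -14, -46, -28, 15] -> largest is 32
  Remaining [-14, -46, -28, 15] -> largest is 15
  Remaining [-14, -46, -28] -> largest is -14
  Remaining [-46, -28] -> largest is -28
  Remaining [-46] -> largest is -46
Collecting the picks in order gives the descending list.
Final answer: [40, 37, 32, 15, -14, -28, -46]


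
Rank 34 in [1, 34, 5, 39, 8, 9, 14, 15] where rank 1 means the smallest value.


Sort ascending: [1, 5, 8, 9, 14, 15, 34, 39]
Find 34 in the sorted list.
34 is at position 7 (1-indexed).
Final answer: 7


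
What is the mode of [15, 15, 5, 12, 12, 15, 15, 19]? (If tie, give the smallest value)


Count the frequency of each value:
  5 appears 1 time(s)
  12 appears 2 time(s)
  15 appears 4 time(s)
  19 appears 1 time(s)
Maximum frequency is 4.
Only 15 reaches that frequency, so it is the mode.
Final answer: 15


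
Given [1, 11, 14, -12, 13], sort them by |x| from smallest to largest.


Compute absolute values:
  |1| = 1
  |11| = 11
  |14| = 14
  |-12| = 12
  |13| = 13
Absolute values in increasing order: 1 < 11 < 12 < 13 < 14
Listing the original numbers in that order gives the answer.
Final answer: [1, 11, -12, 13, 14]


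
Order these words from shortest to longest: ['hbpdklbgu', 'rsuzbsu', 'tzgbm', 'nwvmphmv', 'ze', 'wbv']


Compute lengths:
  'hbpdklbgu' has length 9
  'rsuzbsu' has length 7
  'tzgbm' has length 5
  'nwvmphmv' has length 8
  'ze' has length 2
  'wbv' has length 3
Lengths in increasing order: 2 < 3 < 5 < 7 < 8 < 9
Listing the words in that order gives the answer.
Final answer: ['ze', 'wbv', 'tzgbm', 'rsuzbsu', 'nwvmphmv', 'hbpdklbgu']


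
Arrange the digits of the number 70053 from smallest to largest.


The number 70053 has digits: 7, 0, 0, 5, 3
Sorted: 0, 0, 3, 5, 7
Joining the sorted digits gives the result.
Final answer: 00357


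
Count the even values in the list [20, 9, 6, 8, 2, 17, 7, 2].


Check each element:
  20 is even
  9 is odd
  6 is even
  8 is even
  2 is even
  17 is odd
  7 is odd
  2 is even
Evens: [20, 6, 8, 2, 2]
Count of evens = 5
Final answer: 5


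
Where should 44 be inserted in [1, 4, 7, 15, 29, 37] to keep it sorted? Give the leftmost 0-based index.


List is sorted: [1, 4, 7, 15, 29, 37]
We need the leftmost position where 44 can be inserted, i.e. the first index whose element is >= 44 (or the end of the list if none is).
Binary search with low=0, high=6 (0-based indices):
  low=0, high=6, mid=3: a[3]=15 < 44, so low = 4
  low=4, high=6, mid=5: a[5]=37 < 44, so low = 6
Now low = high = 6, so the insertion index is 6.
Final answer: 6


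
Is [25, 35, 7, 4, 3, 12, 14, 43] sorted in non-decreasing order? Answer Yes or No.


Check consecutive pairs:
  25 <= 35? True
  35 <= 7? False
  7 <= 4? False
  4 <= 3? False
  3 <= 12? True
  12 <= 14? True
  14 <= 43? True
3 consecutive pair(s) are out of order, so the list is not sorted.
Final answer: No


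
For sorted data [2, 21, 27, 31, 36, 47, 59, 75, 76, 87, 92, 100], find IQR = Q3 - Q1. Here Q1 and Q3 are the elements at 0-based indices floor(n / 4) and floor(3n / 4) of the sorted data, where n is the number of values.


The data has n = 12 elements.
Q1 index = floor(12 / 4) = floor(3) = 3; Q3 index = floor(3 * 12 / 4) = floor(9) = 9
Q1 = element at index 3 = 31
Q3 = element at index 9 = 87
IQR = 87 - 31 = 56
Final answer: 56


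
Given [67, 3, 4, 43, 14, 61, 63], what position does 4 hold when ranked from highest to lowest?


Sort descending: [67, 63, 61, 43, 14, 4, 3]
Find 4 in the sorted list.
4 is at position 6.
Final answer: 6


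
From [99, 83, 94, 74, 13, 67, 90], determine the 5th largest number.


Sort descending: [99, 94, 90, 83, 74, 67, 13]
The 5th element (1-indexed) is at index 4.
Value = 74
Final answer: 74


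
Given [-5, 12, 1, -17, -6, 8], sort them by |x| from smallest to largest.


Compute absolute values:
  |-5| = 5
  |12| = 12
  |1| = 1
  |-17| = 17
  |-6| = 6
  |8| = 8
Absolute values in increasing order: 1 < 5 < 6 < 8 < 12 < 17
Listing the original numbers in that order gives the answer.
Final answer: [1, -5, -6, 8, 12, -17]


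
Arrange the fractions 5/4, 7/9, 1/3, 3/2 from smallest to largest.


Convert to decimal for comparison:
  5/4 = 1.25
  7/9 = 0.7778
  1/3 = 0.3333
  3/2 = 1.5
Decimals in increasing order: 0.3333 < 0.7778 < 1.25 < 1.5
Writing each back as its fraction gives the sorted order.
Final answer: 1/3, 7/9, 5/4, 3/2
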